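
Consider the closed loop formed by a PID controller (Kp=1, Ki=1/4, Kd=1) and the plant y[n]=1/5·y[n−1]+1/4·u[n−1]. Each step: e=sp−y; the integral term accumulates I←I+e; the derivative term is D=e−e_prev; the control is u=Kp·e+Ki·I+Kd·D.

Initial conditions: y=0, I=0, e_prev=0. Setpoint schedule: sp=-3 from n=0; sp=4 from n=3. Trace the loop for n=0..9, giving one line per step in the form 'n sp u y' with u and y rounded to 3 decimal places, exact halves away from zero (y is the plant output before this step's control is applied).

(exact arithmetic carried between steps; '≈' marks a value shown rounded to 6 d.p. or computed from one; I and e_prev carry over from the previous line; the table rounds u and y to 3 d.p., halves away from zero)
n=0: y=0, sp=-3, e=sp−y=-3; I=-3, D=e−e_prev=-3; u=1·(-3)+1/4·(-3)+1·(-3)=-6.75; next y=1/5·0+1/4·(-6.75)=-1.6875
n=1: y=-1.6875, sp=-3, e=sp−y=-1.3125; I=-4.3125, D=e−e_prev=1.6875; u=1·(-1.3125)+1/4·(-4.3125)+1·1.6875=-0.703125; next y=1/5·(-1.6875)+1/4·(-0.703125)≈-0.513281
n=2: y≈-0.513281, sp=-3, e=sp−y≈-2.486719; I≈-6.799219, D=e−e_prev≈-1.174219; u=1·(-2.486719)+1/4·(-6.799219)+1·(-1.174219)≈-5.360742; next y=1/5·(-0.513281)+1/4·(-5.360742)≈-1.442842
n=3: y≈-1.442842, sp=4, e=sp−y≈5.442842; I≈-1.356377, D=e−e_prev≈7.929561; u=1·5.442842+1/4·(-1.356377)+1·7.929561≈13.033308; next y=1/5·(-1.442842)+1/4·13.033308≈2.969759
n=4: y≈2.969759, sp=4, e=sp−y≈1.030241; I≈-0.326136, D=e−e_prev≈-4.412600; u=1·1.030241+1/4·(-0.326136)+1·(-4.412600)≈-3.463893; next y=1/5·2.969759+1/4·(-3.463893)≈-0.272022
n=5: y≈-0.272022, sp=4, e=sp−y≈4.272022; I≈3.945886, D=e−e_prev≈3.241780; u=1·4.272022+1/4·3.945886+1·3.241780≈8.500273; next y=1/5·(-0.272022)+1/4·8.500273≈2.070664
n=6: y≈2.070664, sp=4, e=sp−y≈1.929336; I≈5.875222, D=e−e_prev≈-2.342686; u=1·1.929336+1/4·5.875222+1·(-2.342686)≈1.055456; next y=1/5·2.070664+1/4·1.055456≈0.677997
n=7: y≈0.677997, sp=4, e=sp−y≈3.322003; I≈9.197225, D=e−e_prev≈1.392667; u=1·3.322003+1/4·9.197225+1·1.392667≈7.013977; next y=1/5·0.677997+1/4·7.013977≈1.889094
n=8: y≈1.889094, sp=4, e=sp−y≈2.110906; I≈11.308132, D=e−e_prev≈-1.211097; u=1·2.110906+1/4·11.308132+1·(-1.211097)≈3.726843; next y=1/5·1.889094+1/4·3.726843≈1.309529
n=9: y≈1.309529, sp=4, e=sp−y≈2.690471; I≈13.998602, D=e−e_prev≈0.579564; u=1·2.690471+1/4·13.998602+1·0.579564≈6.769685; next y=1/5·1.309529+1/4·6.769685≈1.954327

0 -3 -6.750 0.000
1 -3 -0.703 -1.688
2 -3 -5.361 -0.513
3 4 13.033 -1.443
4 4 -3.464 2.970
5 4 8.500 -0.272
6 4 1.055 2.071
7 4 7.014 0.678
8 4 3.727 1.889
9 4 6.770 1.310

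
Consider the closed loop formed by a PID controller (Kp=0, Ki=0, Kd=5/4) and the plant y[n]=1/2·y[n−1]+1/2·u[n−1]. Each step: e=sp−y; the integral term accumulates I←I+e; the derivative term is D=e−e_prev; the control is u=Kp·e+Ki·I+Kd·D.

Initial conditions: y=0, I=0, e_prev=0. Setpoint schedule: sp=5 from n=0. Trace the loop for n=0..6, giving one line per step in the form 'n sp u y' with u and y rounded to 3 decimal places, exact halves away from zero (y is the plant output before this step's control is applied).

0 5 6.250 0.000
1 5 -3.906 3.125
2 5 4.395 -0.391
3 5 -2.991 2.002
4 5 3.120 -0.494
5 5 -2.259 1.313
6 5 2.233 -0.473

(exact arithmetic carried between steps; '≈' marks a value shown rounded to 6 d.p. or computed from one; I and e_prev carry over from the previous line; the table rounds u and y to 3 d.p., halves away from zero)
n=0: y=0, sp=5, e=sp−y=5; I=5, D=e−e_prev=5; u=0·5+0·5+5/4·5=6.25; next y=1/2·0+1/2·6.25=3.125
n=1: y=3.125, sp=5, e=sp−y=1.875; I=6.875, D=e−e_prev=-3.125; u=0·1.875+0·6.875+5/4·(-3.125)=-3.90625; next y=1/2·3.125+1/2·(-3.90625)=-0.390625
n=2: y=-0.390625, sp=5, e=sp−y=5.390625; I=12.265625, D=e−e_prev=3.515625; u=0·5.390625+0·12.265625+5/4·3.515625≈4.394531; next y=1/2·(-0.390625)+1/2·4.394531≈2.001953
n=3: y≈2.001953, sp=5, e=sp−y≈2.998047; I≈15.263672, D=e−e_prev≈-2.392578; u=0·2.998047+0·15.263672+5/4·(-2.392578)≈-2.990723; next y=1/2·2.001953+1/2·(-2.990723)≈-0.494385
n=4: y≈-0.494385, sp=5, e=sp−y≈5.494385; I≈20.758057, D=e−e_prev≈2.496338; u=0·5.494385+0·20.758057+5/4·2.496338≈3.120422; next y=1/2·(-0.494385)+1/2·3.120422≈1.313019
n=5: y≈1.313019, sp=5, e=sp−y≈3.686981; I≈24.445038, D=e−e_prev≈-1.807404; u=0·3.686981+0·24.445038+5/4·(-1.807404)≈-2.259254; next y=1/2·1.313019+1/2·(-2.259254)≈-0.473118
n=6: y≈-0.473118, sp=5, e=sp−y≈5.473118; I≈29.918156, D=e−e_prev≈1.786137; u=0·5.473118+0·29.918156+5/4·1.786137≈2.232671; next y=1/2·(-0.473118)+1/2·2.232671≈0.879776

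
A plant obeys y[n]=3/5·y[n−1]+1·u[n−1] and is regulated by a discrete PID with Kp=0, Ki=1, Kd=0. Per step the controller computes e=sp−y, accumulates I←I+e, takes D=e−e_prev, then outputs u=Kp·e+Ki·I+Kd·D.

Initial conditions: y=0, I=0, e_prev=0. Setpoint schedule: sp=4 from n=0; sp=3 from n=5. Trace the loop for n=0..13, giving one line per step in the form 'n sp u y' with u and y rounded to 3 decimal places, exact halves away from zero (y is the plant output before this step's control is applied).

(exact arithmetic carried between steps; '≈' marks a value shown rounded to 6 d.p. or computed from one; I and e_prev carry over from the previous line; the table rounds u and y to 3 d.p., halves away from zero)
n=0: y=0, sp=4, e=sp−y=4; I=4, D=e−e_prev=4; u=0·4+1·4+0·4=4; next y=3/5·0+1·4=4
n=1: y=4, sp=4, e=sp−y=0; I=4, D=e−e_prev=-4; u=0·0+1·4+0·(-4)=4; next y=3/5·4+1·4=6.4
n=2: y=6.4, sp=4, e=sp−y=-2.4; I=1.6, D=e−e_prev=-2.4; u=0·(-2.4)+1·1.6+0·(-2.4)=1.6; next y=3/5·6.4+1·1.6=5.44
n=3: y=5.44, sp=4, e=sp−y=-1.44; I=0.16, D=e−e_prev=0.96; u=0·(-1.44)+1·0.16+0·0.96=0.16; next y=3/5·5.44+1·0.16=3.424
n=4: y=3.424, sp=4, e=sp−y=0.576; I=0.736, D=e−e_prev=2.016; u=0·0.576+1·0.736+0·2.016=0.736; next y=3/5·3.424+1·0.736=2.7904
n=5: y=2.7904, sp=3, e=sp−y=0.2096; I=0.9456, D=e−e_prev=-0.3664; u=0·0.2096+1·0.9456+0·(-0.3664)=0.9456; next y=3/5·2.7904+1·0.9456=2.61984
n=6: y=2.61984, sp=3, e=sp−y=0.38016; I=1.32576, D=e−e_prev=0.17056; u=0·0.38016+1·1.32576+0·0.17056=1.32576; next y=3/5·2.61984+1·1.32576=2.897664
n=7: y=2.897664, sp=3, e=sp−y=0.102336; I=1.428096, D=e−e_prev=-0.277824; u=0·0.102336+1·1.428096+0·(-0.277824)=1.428096; next y=3/5·2.897664+1·1.428096≈3.166694
n=8: y≈3.166694, sp=3, e=sp−y≈-0.166694; I≈1.261402, D=e−e_prev≈-0.269030; u=0·(-0.166694)+1·1.261402+0·(-0.269030)≈1.261402; next y=3/5·3.166694+1·1.261402≈3.161418
n=9: y≈3.161418, sp=3, e=sp−y≈-0.161418; I≈1.099983, D=e−e_prev≈0.005276; u=0·(-0.161418)+1·1.099983+0·0.005276≈1.099983; next y=3/5·3.161418+1·1.099983≈2.996834
n=10: y≈2.996834, sp=3, e=sp−y≈0.003166; I≈1.103149, D=e−e_prev≈0.164584; u=0·0.003166+1·1.103149+0·0.164584≈1.103149; next y=3/5·2.996834+1·1.103149≈2.901250
n=11: y≈2.901250, sp=3, e=sp−y≈0.098750; I≈1.201899, D=e−e_prev≈0.095585; u=0·0.098750+1·1.201899+0·0.095585≈1.201899; next y=3/5·2.901250+1·1.201899≈2.942649
n=12: y≈2.942649, sp=3, e=sp−y≈0.057351; I≈1.259250, D=e−e_prev≈-0.041400; u=0·0.057351+1·1.259250+0·(-0.041400)≈1.259250; next y=3/5·2.942649+1·1.259250≈3.024840
n=13: y≈3.024840, sp=3, e=sp−y≈-0.024840; I≈1.234410, D=e−e_prev≈-0.082191; u=0·(-0.024840)+1·1.234410+0·(-0.082191)≈1.234410; next y=3/5·3.024840+1·1.234410≈3.049314

0 4 4.000 0.000
1 4 4.000 4.000
2 4 1.600 6.400
3 4 0.160 5.440
4 4 0.736 3.424
5 3 0.946 2.790
6 3 1.326 2.620
7 3 1.428 2.898
8 3 1.261 3.167
9 3 1.100 3.161
10 3 1.103 2.997
11 3 1.202 2.901
12 3 1.259 2.943
13 3 1.234 3.025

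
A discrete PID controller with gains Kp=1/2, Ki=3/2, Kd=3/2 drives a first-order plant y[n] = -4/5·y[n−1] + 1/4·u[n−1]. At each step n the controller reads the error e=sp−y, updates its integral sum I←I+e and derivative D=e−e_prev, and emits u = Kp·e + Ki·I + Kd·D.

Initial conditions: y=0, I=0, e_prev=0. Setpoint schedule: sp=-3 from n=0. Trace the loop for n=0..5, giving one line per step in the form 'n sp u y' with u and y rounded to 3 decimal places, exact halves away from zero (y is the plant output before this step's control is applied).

(exact arithmetic carried between steps; '≈' marks a value shown rounded to 6 d.p. or computed from one; I and e_prev carry over from the previous line; the table rounds u and y to 3 d.p., halves away from zero)
n=0: y=0, sp=-3, e=sp−y=-3; I=-3, D=e−e_prev=-3; u=1/2·(-3)+3/2·(-3)+3/2·(-3)=-10.5; next y=-4/5·0+1/4·(-10.5)=-2.625
n=1: y=-2.625, sp=-3, e=sp−y=-0.375; I=-3.375, D=e−e_prev=2.625; u=1/2·(-0.375)+3/2·(-3.375)+3/2·2.625=-1.3125; next y=-4/5·(-2.625)+1/4·(-1.3125)=1.771875
n=2: y=1.771875, sp=-3, e=sp−y=-4.771875; I=-8.146875, D=e−e_prev=-4.396875; u=1/2·(-4.771875)+3/2·(-8.146875)+3/2·(-4.396875)≈-21.201563; next y=-4/5·1.771875+1/4·(-21.201563)≈-6.717891
n=3: y≈-6.717891, sp=-3, e=sp−y≈3.717891; I≈-4.428984, D=e−e_prev≈8.489766; u=1/2·3.717891+3/2·(-4.428984)+3/2·8.489766≈7.950117; next y=-4/5·(-6.717891)+1/4·7.950117≈7.361842
n=4: y≈7.361842, sp=-3, e=sp−y≈-10.361842; I≈-14.790826, D=e−e_prev≈-14.079732; u=1/2·(-10.361842)+3/2·(-14.790826)+3/2·(-14.079732)≈-48.486759; next y=-4/5·7.361842+1/4·(-48.486759)≈-18.011163
n=5: y≈-18.011163, sp=-3, e=sp−y≈15.011163; I≈0.220337, D=e−e_prev≈25.373005; u=1/2·15.011163+3/2·0.220337+3/2·25.373005≈45.895594; next y=-4/5·(-18.011163)+1/4·45.895594≈25.882829

0 -3 -10.500 0.000
1 -3 -1.313 -2.625
2 -3 -21.202 1.772
3 -3 7.950 -6.718
4 -3 -48.487 7.362
5 -3 45.896 -18.011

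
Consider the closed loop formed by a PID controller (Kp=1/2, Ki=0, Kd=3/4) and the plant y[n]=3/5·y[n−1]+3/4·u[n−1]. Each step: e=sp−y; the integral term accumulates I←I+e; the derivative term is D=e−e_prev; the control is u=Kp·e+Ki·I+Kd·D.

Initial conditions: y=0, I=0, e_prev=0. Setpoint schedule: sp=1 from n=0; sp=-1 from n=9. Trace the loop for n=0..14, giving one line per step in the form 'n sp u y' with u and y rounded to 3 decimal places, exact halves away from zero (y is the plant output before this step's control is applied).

0 1 1.250 0.000
1 1 -0.672 0.938
2 1 1.130 0.059
3 1 -0.559 0.883
4 1 1.024 0.110
5 1 -0.460 0.834
6 1 0.932 0.155
7 1 -0.373 0.792
8 1 0.850 0.195
9 -1 -2.797 0.755
10 -1 2.122 -1.645
11 -1 -2.489 0.605
12 -1 1.834 -1.504
13 -1 -2.219 0.473
14 -1 1.581 -1.381

(exact arithmetic carried between steps; '≈' marks a value shown rounded to 6 d.p. or computed from one; I and e_prev carry over from the previous line; the table rounds u and y to 3 d.p., halves away from zero)
n=0: y=0, sp=1, e=sp−y=1; I=1, D=e−e_prev=1; u=1/2·1+0·1+3/4·1=1.25; next y=3/5·0+3/4·1.25=0.9375
n=1: y=0.9375, sp=1, e=sp−y=0.0625; I=1.0625, D=e−e_prev=-0.9375; u=1/2·0.0625+0·1.0625+3/4·(-0.9375)=-0.671875; next y=3/5·0.9375+3/4·(-0.671875)≈0.058594
n=2: y≈0.058594, sp=1, e=sp−y≈0.941406; I≈2.003906, D=e−e_prev≈0.878906; u=1/2·0.941406+0·2.003906+3/4·0.878906≈1.129883; next y=3/5·0.058594+3/4·1.129883≈0.882568
n=3: y≈0.882568, sp=1, e=sp−y≈0.117432; I≈2.121338, D=e−e_prev≈-0.823975; u=1/2·0.117432+0·2.121338+3/4·(-0.823975)≈-0.559265; next y=3/5·0.882568+3/4·(-0.559265)≈0.110092
n=4: y≈0.110092, sp=1, e=sp−y≈0.889908; I≈3.011246, D=e−e_prev≈0.772476; u=1/2·0.889908+0·3.011246+3/4·0.772476≈1.024311; next y=3/5·0.110092+3/4·1.024311≈0.834289
n=5: y≈0.834289, sp=1, e=sp−y≈0.165711; I≈3.176957, D=e−e_prev≈-0.724196; u=1/2·0.165711+0·3.176957+3/4·(-0.724196)≈-0.460292; next y=3/5·0.834289+3/4·(-0.460292)≈0.155354
n=6: y≈0.155354, sp=1, e=sp−y≈0.844646; I≈4.021603, D=e−e_prev≈0.678934; u=1/2·0.844646+0·4.021603+3/4·0.678934≈0.931523; next y=3/5·0.155354+3/4·0.931523≈0.791855
n=7: y≈0.791855, sp=1, e=sp−y≈0.208145; I≈4.229747, D=e−e_prev≈-0.636501; u=1/2·0.208145+0·4.229747+3/4·(-0.636501)≈-0.373303; next y=3/5·0.791855+3/4·(-0.373303)≈0.195136
n=8: y≈0.195136, sp=1, e=sp−y≈0.804864; I≈5.034612, D=e−e_prev≈0.596719; u=1/2·0.804864+0·5.034612+3/4·0.596719≈0.849972; next y=3/5·0.195136+3/4·0.849972≈0.754560
n=9: y≈0.754560, sp=-1, e=sp−y≈-1.754560; I≈3.280051, D=e−e_prev≈-2.559425; u=1/2·(-1.754560)+0·3.280051+3/4·(-2.559425)≈-2.796849; next y=3/5·0.754560+3/4·(-2.796849)≈-1.644900
n=10: y≈-1.644900, sp=-1, e=sp−y≈0.644900; I≈3.924952, D=e−e_prev≈2.399460; u=1/2·0.644900+0·3.924952+3/4·2.399460≈2.122045; next y=3/5·(-1.644900)+3/4·2.122045≈0.604594
n=11: y≈0.604594, sp=-1, e=sp−y≈-1.604594; I≈2.320358, D=e−e_prev≈-2.249494; u=1/2·(-1.604594)+0·2.320358+3/4·(-2.249494)≈-2.489418; next y=3/5·0.604594+3/4·(-2.489418)≈-1.504307
n=12: y≈-1.504307, sp=-1, e=sp−y≈0.504307; I≈2.824665, D=e−e_prev≈2.108901; u=1/2·0.504307+0·2.824665+3/4·2.108901≈1.833829; next y=3/5·(-1.504307)+3/4·1.833829≈0.472788
n=13: y≈0.472788, sp=-1, e=sp−y≈-1.472788; I≈1.351877, D=e−e_prev≈-1.977095; u=1/2·(-1.472788)+0·1.351877+3/4·(-1.977095)≈-2.219215; next y=3/5·0.472788+3/4·(-2.219215)≈-1.380738
n=14: y≈-1.380738, sp=-1, e=sp−y≈0.380738; I≈1.732615, D=e−e_prev≈1.853526; u=1/2·0.380738+0·1.732615+3/4·1.853526≈1.580514; next y=3/5·(-1.380738)+3/4·1.580514≈0.356942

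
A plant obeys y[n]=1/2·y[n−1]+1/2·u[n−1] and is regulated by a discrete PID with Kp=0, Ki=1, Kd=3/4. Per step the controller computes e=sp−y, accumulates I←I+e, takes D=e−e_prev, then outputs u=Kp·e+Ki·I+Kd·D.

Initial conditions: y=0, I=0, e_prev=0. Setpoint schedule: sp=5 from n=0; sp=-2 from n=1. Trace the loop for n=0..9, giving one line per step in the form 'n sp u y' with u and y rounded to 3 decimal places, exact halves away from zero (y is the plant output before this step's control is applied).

(exact arithmetic carried between steps; '≈' marks a value shown rounded to 6 d.p. or computed from one; I and e_prev carry over from the previous line; the table rounds u and y to 3 d.p., halves away from zero)
n=0: y=0, sp=5, e=sp−y=5; I=5, D=e−e_prev=5; u=0·5+1·5+3/4·5=8.75; next y=1/2·0+1/2·8.75=4.375
n=1: y=4.375, sp=-2, e=sp−y=-6.375; I=-1.375, D=e−e_prev=-11.375; u=0·(-6.375)+1·(-1.375)+3/4·(-11.375)=-9.90625; next y=1/2·4.375+1/2·(-9.90625)=-2.765625
n=2: y=-2.765625, sp=-2, e=sp−y=0.765625; I=-0.609375, D=e−e_prev=7.140625; u=0·0.765625+1·(-0.609375)+3/4·7.140625≈4.746094; next y=1/2·(-2.765625)+1/2·4.746094≈0.990234
n=3: y≈0.990234, sp=-2, e=sp−y≈-2.990234; I≈-3.599609, D=e−e_prev≈-3.755859; u=0·(-2.990234)+1·(-3.599609)+3/4·(-3.755859)≈-6.416504; next y=1/2·0.990234+1/2·(-6.416504)≈-2.713135
n=4: y≈-2.713135, sp=-2, e=sp−y≈0.713135; I≈-2.886475, D=e−e_prev≈3.703369; u=0·0.713135+1·(-2.886475)+3/4·3.703369≈-0.108948; next y=1/2·(-2.713135)+1/2·(-0.108948)≈-1.411041
n=5: y≈-1.411041, sp=-2, e=sp−y≈-0.588959; I≈-3.475433, D=e−e_prev≈-1.302094; u=0·(-0.588959)+1·(-3.475433)+3/4·(-1.302094)≈-4.452003; next y=1/2·(-1.411041)+1/2·(-4.452003)≈-2.931522
n=6: y≈-2.931522, sp=-2, e=sp−y≈0.931522; I≈-2.543911, D=e−e_prev≈1.520481; u=0·0.931522+1·(-2.543911)+3/4·1.520481≈-1.403550; next y=1/2·(-2.931522)+1/2·(-1.403550)≈-2.167536
n=7: y≈-2.167536, sp=-2, e=sp−y≈0.167536; I≈-2.376375, D=e−e_prev≈-0.763986; u=0·0.167536+1·(-2.376375)+3/4·(-0.763986)≈-2.949364; next y=1/2·(-2.167536)+1/2·(-2.949364)≈-2.558450
n=8: y≈-2.558450, sp=-2, e=sp−y≈0.558450; I≈-1.817924, D=e−e_prev≈0.390914; u=0·0.558450+1·(-1.817924)+3/4·0.390914≈-1.524739; next y=1/2·(-2.558450)+1/2·(-1.524739)≈-2.041595
n=9: y≈-2.041595, sp=-2, e=sp−y≈0.041595; I≈-1.776330, D=e−e_prev≈-0.516856; u=0·0.041595+1·(-1.776330)+3/4·(-0.516856)≈-2.163972; next y=1/2·(-2.041595)+1/2·(-2.163972)≈-2.102783

0 5 8.750 0.000
1 -2 -9.906 4.375
2 -2 4.746 -2.766
3 -2 -6.417 0.990
4 -2 -0.109 -2.713
5 -2 -4.452 -1.411
6 -2 -1.404 -2.932
7 -2 -2.949 -2.168
8 -2 -1.525 -2.558
9 -2 -2.164 -2.042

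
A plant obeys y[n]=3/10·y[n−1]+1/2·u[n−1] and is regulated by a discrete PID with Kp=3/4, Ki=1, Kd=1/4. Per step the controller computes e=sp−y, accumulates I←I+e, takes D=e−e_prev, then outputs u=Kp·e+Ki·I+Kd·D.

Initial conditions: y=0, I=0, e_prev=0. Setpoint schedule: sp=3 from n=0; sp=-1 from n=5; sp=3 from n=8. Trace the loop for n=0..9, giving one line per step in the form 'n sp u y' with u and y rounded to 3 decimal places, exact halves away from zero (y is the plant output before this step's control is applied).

(exact arithmetic carried between steps; '≈' marks a value shown rounded to 6 d.p. or computed from one; I and e_prev carry over from the previous line; the table rounds u and y to 3 d.p., halves away from zero)
n=0: y=0, sp=3, e=sp−y=3; I=3, D=e−e_prev=3; u=3/4·3+1·3+1/4·3=6; next y=3/10·0+1/2·6=3
n=1: y=3, sp=3, e=sp−y=0; I=3, D=e−e_prev=-3; u=3/4·0+1·3+1/4·(-3)=2.25; next y=3/10·3+1/2·2.25=2.025
n=2: y=2.025, sp=3, e=sp−y=0.975; I=3.975, D=e−e_prev=0.975; u=3/4·0.975+1·3.975+1/4·0.975=4.95; next y=3/10·2.025+1/2·4.95=3.0825
n=3: y=3.0825, sp=3, e=sp−y=-0.0825; I=3.8925, D=e−e_prev=-1.0575; u=3/4·(-0.0825)+1·3.8925+1/4·(-1.0575)=3.56625; next y=3/10·3.0825+1/2·3.56625=2.707875
n=4: y=2.707875, sp=3, e=sp−y=0.292125; I=4.184625, D=e−e_prev=0.374625; u=3/4·0.292125+1·4.184625+1/4·0.374625=4.497375; next y=3/10·2.707875+1/2·4.497375=3.06105
n=5: y=3.06105, sp=-1, e=sp−y=-4.06105; I=0.123575, D=e−e_prev=-4.353175; u=3/4·(-4.06105)+1·0.123575+1/4·(-4.353175)≈-4.010506; next y=3/10·3.06105+1/2·(-4.010506)≈-1.086938
n=6: y≈-1.086938, sp=-1, e=sp−y≈0.086938; I≈0.210513, D=e−e_prev≈4.147988; u=3/4·0.086938+1·0.210513+1/4·4.147988≈1.312714; next y=3/10·(-1.086938)+1/2·1.312714≈0.330275
n=7: y≈0.330275, sp=-1, e=sp−y≈-1.330275; I≈-1.119762, D=e−e_prev≈-1.417214; u=3/4·(-1.330275)+1·(-1.119762)+1/4·(-1.417214)≈-2.471772; next y=3/10·0.330275+1/2·(-2.471772)≈-1.136804
n=8: y≈-1.136804, sp=3, e=sp−y≈4.136804; I≈3.017041, D=e−e_prev≈5.467079; u=3/4·4.136804+1·3.017041+1/4·5.467079≈7.486414; next y=3/10·(-1.136804)+1/2·7.486414≈3.402166
n=9: y≈3.402166, sp=3, e=sp−y≈-0.402166; I≈2.614875, D=e−e_prev≈-4.538969; u=3/4·(-0.402166)+1·2.614875+1/4·(-4.538969)≈1.178509; next y=3/10·3.402166+1/2·1.178509≈1.609904

0 3 6.000 0.000
1 3 2.250 3.000
2 3 4.950 2.025
3 3 3.566 3.083
4 3 4.497 2.708
5 -1 -4.011 3.061
6 -1 1.313 -1.087
7 -1 -2.472 0.330
8 3 7.486 -1.137
9 3 1.179 3.402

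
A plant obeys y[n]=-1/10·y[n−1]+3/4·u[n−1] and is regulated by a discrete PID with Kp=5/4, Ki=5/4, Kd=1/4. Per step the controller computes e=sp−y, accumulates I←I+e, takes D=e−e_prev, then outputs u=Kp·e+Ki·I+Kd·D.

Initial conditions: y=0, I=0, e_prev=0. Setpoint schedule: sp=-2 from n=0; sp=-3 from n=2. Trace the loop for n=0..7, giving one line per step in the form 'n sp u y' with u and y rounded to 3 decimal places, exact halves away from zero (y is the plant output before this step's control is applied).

(exact arithmetic carried between steps; '≈' marks a value shown rounded to 6 d.p. or computed from one; I and e_prev carry over from the previous line; the table rounds u and y to 3 d.p., halves away from zero)
n=0: y=0, sp=-2, e=sp−y=-2; I=-2, D=e−e_prev=-2; u=5/4·(-2)+5/4·(-2)+1/4·(-2)=-5.5; next y=-1/10·0+3/4·(-5.5)=-4.125
n=1: y=-4.125, sp=-2, e=sp−y=2.125; I=0.125, D=e−e_prev=4.125; u=5/4·2.125+5/4·0.125+1/4·4.125=3.84375; next y=-1/10·(-4.125)+3/4·3.84375≈3.295313
n=2: y≈3.295313, sp=-3, e=sp−y≈-6.295313; I≈-6.170313, D=e−e_prev≈-8.420313; u=5/4·(-6.295313)+5/4·(-6.170313)+1/4·(-8.420313)≈-17.687109; next y=-1/10·3.295313+3/4·(-17.687109)≈-13.594863
n=3: y≈-13.594863, sp=-3, e=sp−y≈10.594863; I≈4.424551, D=e−e_prev≈16.890176; u=5/4·10.594863+5/4·4.424551+1/4·16.890176≈22.996812; next y=-1/10·(-13.594863)+3/4·22.996812≈18.607095
n=4: y≈18.607095, sp=-3, e=sp−y≈-21.607095; I≈-17.182544, D=e−e_prev≈-32.201958; u=5/4·(-21.607095)+5/4·(-17.182544)+1/4·(-32.201958)≈-56.537539; next y=-1/10·18.607095+3/4·(-56.537539)≈-44.263863
n=5: y≈-44.263863, sp=-3, e=sp−y≈41.263863; I≈24.081319, D=e−e_prev≈62.870958; u=5/4·41.263863+5/4·24.081319+1/4·62.870958≈97.399218; next y=-1/10·(-44.263863)+3/4·97.399218≈77.475800
n=6: y≈77.475800, sp=-3, e=sp−y≈-80.475800; I≈-56.394481, D=e−e_prev≈-121.739663; u=5/4·(-80.475800)+5/4·(-56.394481)+1/4·(-121.739663)≈-201.522766; next y=-1/10·77.475800+3/4·(-201.522766)≈-158.889654
n=7: y≈-158.889654, sp=-3, e=sp−y≈155.889654; I≈99.495174, D=e−e_prev≈236.365454; u=5/4·155.889654+5/4·99.495174+1/4·236.365454≈378.322399; next y=-1/10·(-158.889654)+3/4·378.322399≈299.630765

0 -2 -5.500 0.000
1 -2 3.844 -4.125
2 -3 -17.687 3.295
3 -3 22.997 -13.595
4 -3 -56.538 18.607
5 -3 97.399 -44.264
6 -3 -201.523 77.476
7 -3 378.322 -158.890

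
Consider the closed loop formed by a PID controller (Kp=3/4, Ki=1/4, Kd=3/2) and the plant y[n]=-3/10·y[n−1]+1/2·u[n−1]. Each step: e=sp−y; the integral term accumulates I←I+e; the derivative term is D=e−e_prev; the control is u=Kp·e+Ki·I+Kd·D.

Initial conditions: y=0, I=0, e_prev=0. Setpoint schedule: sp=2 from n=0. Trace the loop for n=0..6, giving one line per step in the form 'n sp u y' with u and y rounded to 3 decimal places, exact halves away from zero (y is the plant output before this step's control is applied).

(exact arithmetic carried between steps; '≈' marks a value shown rounded to 6 d.p. or computed from one; I and e_prev carry over from the previous line; the table rounds u and y to 3 d.p., halves away from zero)
n=0: y=0, sp=2, e=sp−y=2; I=2, D=e−e_prev=2; u=3/4·2+1/4·2+3/2·2=5; next y=-3/10·0+1/2·5=2.5
n=1: y=2.5, sp=2, e=sp−y=-0.5; I=1.5, D=e−e_prev=-2.5; u=3/4·(-0.5)+1/4·1.5+3/2·(-2.5)=-3.75; next y=-3/10·2.5+1/2·(-3.75)=-2.625
n=2: y=-2.625, sp=2, e=sp−y=4.625; I=6.125, D=e−e_prev=5.125; u=3/4·4.625+1/4·6.125+3/2·5.125=12.6875; next y=-3/10·(-2.625)+1/2·12.6875=7.13125
n=3: y=7.13125, sp=2, e=sp−y=-5.13125; I=0.99375, D=e−e_prev=-9.75625; u=3/4·(-5.13125)+1/4·0.99375+3/2·(-9.75625)=-18.234375; next y=-3/10·7.13125+1/2·(-18.234375)≈-11.256563
n=4: y≈-11.256563, sp=2, e=sp−y≈13.256563; I≈14.250313, D=e−e_prev≈18.387813; u=3/4·13.256563+1/4·14.250313+3/2·18.387813≈41.086719; next y=-3/10·(-11.256563)+1/2·41.086719≈23.920328
n=5: y≈23.920328, sp=2, e=sp−y≈-21.920328; I≈-7.670016, D=e−e_prev≈-35.176891; u=3/4·(-21.920328)+1/4·(-7.670016)+3/2·(-35.176891)≈-71.123086; next y=-3/10·23.920328+1/2·(-71.123086)≈-42.737641
n=6: y≈-42.737641, sp=2, e=sp−y≈44.737641; I≈37.067626, D=e−e_prev≈66.657970; u=3/4·44.737641+1/4·37.067626+3/2·66.657970≈142.807092; next y=-3/10·(-42.737641)+1/2·142.807092≈84.224838

0 2 5.000 0.000
1 2 -3.750 2.500
2 2 12.688 -2.625
3 2 -18.234 7.131
4 2 41.087 -11.257
5 2 -71.123 23.920
6 2 142.807 -42.738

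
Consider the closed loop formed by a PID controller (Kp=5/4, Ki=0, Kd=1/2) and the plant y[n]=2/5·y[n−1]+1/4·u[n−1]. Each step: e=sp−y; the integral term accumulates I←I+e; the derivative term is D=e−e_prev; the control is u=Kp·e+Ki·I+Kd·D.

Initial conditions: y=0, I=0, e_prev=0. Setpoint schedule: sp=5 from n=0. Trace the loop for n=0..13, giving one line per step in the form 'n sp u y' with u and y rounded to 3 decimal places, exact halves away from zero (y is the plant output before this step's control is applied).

0 5 8.750 0.000
1 5 2.422 2.188
2 5 4.753 1.480
3 5 3.874 1.780
4 5 4.199 1.681
5 5 4.077 1.722
6 5 4.122 1.708
7 5 4.105 1.714
8 5 4.111 1.712
9 5 4.109 1.713
10 5 4.110 1.712
11 5 4.110 1.712
12 5 4.110 1.712
13 5 4.110 1.712

(exact arithmetic carried between steps; '≈' marks a value shown rounded to 6 d.p. or computed from one; I and e_prev carry over from the previous line; the table rounds u and y to 3 d.p., halves away from zero)
n=0: y=0, sp=5, e=sp−y=5; I=5, D=e−e_prev=5; u=5/4·5+0·5+1/2·5=8.75; next y=2/5·0+1/4·8.75=2.1875
n=1: y=2.1875, sp=5, e=sp−y=2.8125; I=7.8125, D=e−e_prev=-2.1875; u=5/4·2.8125+0·7.8125+1/2·(-2.1875)=2.421875; next y=2/5·2.1875+1/4·2.421875≈1.480469
n=2: y≈1.480469, sp=5, e=sp−y≈3.519531; I≈11.332031, D=e−e_prev≈0.707031; u=5/4·3.519531+0·11.332031+1/2·0.707031≈4.752930; next y=2/5·1.480469+1/4·4.752930≈1.780420
n=3: y≈1.780420, sp=5, e=sp−y≈3.219580; I≈14.551611, D=e−e_prev≈-0.299951; u=5/4·3.219580+0·14.551611+1/2·(-0.299951)≈3.874500; next y=2/5·1.780420+1/4·3.874500≈1.680793
n=4: y≈1.680793, sp=5, e=sp−y≈3.319207; I≈17.870818, D=e−e_prev≈0.099627; u=5/4·3.319207+0·17.870818+1/2·0.099627≈4.198822; next y=2/5·1.680793+1/4·4.198822≈1.722023
n=5: y≈1.722023, sp=5, e=sp−y≈3.277977; I≈21.148796, D=e−e_prev≈-0.041230; u=5/4·3.277977+0·21.148796+1/2·(-0.041230)≈4.076857; next y=2/5·1.722023+1/4·4.076857≈1.708023
n=6: y≈1.708023, sp=5, e=sp−y≈3.291977; I≈24.440772, D=e−e_prev≈0.014000; u=5/4·3.291977+0·24.440772+1/2·0.014000≈4.121971; next y=2/5·1.708023+1/4·4.121971≈1.713702
n=7: y≈1.713702, sp=5, e=sp−y≈3.286298; I≈27.727070, D=e−e_prev≈-0.005679; u=5/4·3.286298+0·27.727070+1/2·(-0.005679)≈4.105033; next y=2/5·1.713702+1/4·4.105033≈1.711739
n=8: y≈1.711739, sp=5, e=sp−y≈3.288261; I≈31.015331, D=e−e_prev≈0.001963; u=5/4·3.288261+0·31.015331+1/2·0.001963≈4.111308; next y=2/5·1.711739+1/4·4.111308≈1.712523
n=9: y≈1.712523, sp=5, e=sp−y≈3.287477; I≈34.302809, D=e−e_prev≈-0.000783; u=5/4·3.287477+0·34.302809+1/2·(-0.000783)≈4.108955; next y=2/5·1.712523+1/4·4.108955≈1.712248
n=10: y≈1.712248, sp=5, e=sp−y≈3.287752; I≈37.590561, D=e−e_prev≈0.000275; u=5/4·3.287752+0·37.590561+1/2·0.000275≈4.109828; next y=2/5·1.712248+1/4·4.109828≈1.712356
n=11: y≈1.712356, sp=5, e=sp−y≈3.287644; I≈40.878205, D=e−e_prev≈-0.000108; u=5/4·3.287644+0·40.878205+1/2·(-0.000108)≈4.109501; next y=2/5·1.712356+1/4·4.109501≈1.712318
n=12: y≈1.712318, sp=5, e=sp−y≈3.287682; I≈44.165887, D=e−e_prev≈0.000038; u=5/4·3.287682+0·44.165887+1/2·0.000038≈4.109622; next y=2/5·1.712318+1/4·4.109622≈1.712333
n=13: y≈1.712333, sp=5, e=sp−y≈3.287667; I≈47.453555, D=e−e_prev≈-0.000015; u=5/4·3.287667+0·47.453555+1/2·(-0.000015)≈4.109577; next y=2/5·1.712333+1/4·4.109577≈1.712327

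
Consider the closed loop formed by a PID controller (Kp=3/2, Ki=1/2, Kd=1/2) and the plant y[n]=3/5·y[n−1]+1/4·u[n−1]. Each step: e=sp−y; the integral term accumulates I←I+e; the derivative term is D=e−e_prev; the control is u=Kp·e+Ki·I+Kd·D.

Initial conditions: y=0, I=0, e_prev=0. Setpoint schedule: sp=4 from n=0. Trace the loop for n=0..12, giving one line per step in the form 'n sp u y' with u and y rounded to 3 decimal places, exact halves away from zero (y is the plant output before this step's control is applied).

(exact arithmetic carried between steps; '≈' marks a value shown rounded to 6 d.p. or computed from one; I and e_prev carry over from the previous line; the table rounds u and y to 3 d.p., halves away from zero)
n=0: y=0, sp=4, e=sp−y=4; I=4, D=e−e_prev=4; u=3/2·4+1/2·4+1/2·4=10; next y=3/5·0+1/4·10=2.5
n=1: y=2.5, sp=4, e=sp−y=1.5; I=5.5, D=e−e_prev=-2.5; u=3/2·1.5+1/2·5.5+1/2·(-2.5)=3.75; next y=3/5·2.5+1/4·3.75=2.4375
n=2: y=2.4375, sp=4, e=sp−y=1.5625; I=7.0625, D=e−e_prev=0.0625; u=3/2·1.5625+1/2·7.0625+1/2·0.0625=5.90625; next y=3/5·2.4375+1/4·5.90625≈2.939063
n=3: y≈2.939063, sp=4, e=sp−y≈1.060938; I≈8.123438, D=e−e_prev≈-0.501563; u=3/2·1.060938+1/2·8.123438+1/2·(-0.501563)≈5.402344; next y=3/5·2.939063+1/4·5.402344≈3.114023
n=4: y≈3.114023, sp=4, e=sp−y≈0.885977; I≈9.009414, D=e−e_prev≈-0.174961; u=3/2·0.885977+1/2·9.009414+1/2·(-0.174961)≈5.746191; next y=3/5·3.114023+1/4·5.746191≈3.304962
n=5: y≈3.304962, sp=4, e=sp−y≈0.695038; I≈9.704452, D=e−e_prev≈-0.190938; u=3/2·0.695038+1/2·9.704452+1/2·(-0.190938)≈5.799314; next y=3/5·3.304962+1/4·5.799314≈3.432806
n=6: y≈3.432806, sp=4, e=sp−y≈0.567194; I≈10.271647, D=e−e_prev≈-0.127844; u=3/2·0.567194+1/2·10.271647+1/2·(-0.127844)≈5.922693; next y=3/5·3.432806+1/4·5.922693≈3.540357
n=7: y≈3.540357, sp=4, e=sp−y≈0.459643; I≈10.731290, D=e−e_prev≈-0.107551; u=3/2·0.459643+1/2·10.731290+1/2·(-0.107551)≈6.001335; next y=3/5·3.540357+1/4·6.001335≈3.624548
n=8: y≈3.624548, sp=4, e=sp−y≈0.375452; I≈11.106742, D=e−e_prev≈-0.084191; u=3/2·0.375452+1/2·11.106742+1/2·(-0.084191)≈6.074454; next y=3/5·3.624548+1/4·6.074454≈3.693342
n=9: y≈3.693342, sp=4, e=sp−y≈0.306658; I≈11.413400, D=e−e_prev≈-0.068795; u=3/2·0.306658+1/2·11.413400+1/2·(-0.068795)≈6.132290; next y=3/5·3.693342+1/4·6.132290≈3.749078
n=10: y≈3.749078, sp=4, e=sp−y≈0.250922; I≈11.664322, D=e−e_prev≈-0.055736; u=3/2·0.250922+1/2·11.664322+1/2·(-0.055736)≈6.180677; next y=3/5·3.749078+1/4·6.180677≈3.794616
n=11: y≈3.794616, sp=4, e=sp−y≈0.205384; I≈11.869707, D=e−e_prev≈-0.045538; u=3/2·0.205384+1/2·11.869707+1/2·(-0.045538)≈6.220160; next y=3/5·3.794616+1/4·6.220160≈3.831810
n=12: y≈3.831810, sp=4, e=sp−y≈0.168190; I≈12.037897, D=e−e_prev≈-0.037194; u=3/2·0.168190+1/2·12.037897+1/2·(-0.037194)≈6.252637; next y=3/5·3.831810+1/4·6.252637≈3.862245

0 4 10.000 0.000
1 4 3.750 2.500
2 4 5.906 2.438
3 4 5.402 2.939
4 4 5.746 3.114
5 4 5.799 3.305
6 4 5.923 3.433
7 4 6.001 3.540
8 4 6.074 3.625
9 4 6.132 3.693
10 4 6.181 3.749
11 4 6.220 3.795
12 4 6.253 3.832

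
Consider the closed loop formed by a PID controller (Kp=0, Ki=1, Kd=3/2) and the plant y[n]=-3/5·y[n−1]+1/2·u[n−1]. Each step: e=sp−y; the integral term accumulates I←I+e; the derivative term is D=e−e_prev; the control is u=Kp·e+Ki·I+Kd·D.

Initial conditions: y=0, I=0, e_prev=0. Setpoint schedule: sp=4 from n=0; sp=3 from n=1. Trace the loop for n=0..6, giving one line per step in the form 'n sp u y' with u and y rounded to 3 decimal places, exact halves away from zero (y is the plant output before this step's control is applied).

0 4 10.000 0.000
1 3 -7.000 5.000
2 3 28.750 -6.500
3 3 -40.938 18.275
4 3 105.222 -31.434
5 3 -192.170 71.471
6 3 419.813 -138.968

(exact arithmetic carried between steps; '≈' marks a value shown rounded to 6 d.p. or computed from one; I and e_prev carry over from the previous line; the table rounds u and y to 3 d.p., halves away from zero)
n=0: y=0, sp=4, e=sp−y=4; I=4, D=e−e_prev=4; u=0·4+1·4+3/2·4=10; next y=-3/5·0+1/2·10=5
n=1: y=5, sp=3, e=sp−y=-2; I=2, D=e−e_prev=-6; u=0·(-2)+1·2+3/2·(-6)=-7; next y=-3/5·5+1/2·(-7)=-6.5
n=2: y=-6.5, sp=3, e=sp−y=9.5; I=11.5, D=e−e_prev=11.5; u=0·9.5+1·11.5+3/2·11.5=28.75; next y=-3/5·(-6.5)+1/2·28.75=18.275
n=3: y=18.275, sp=3, e=sp−y=-15.275; I=-3.775, D=e−e_prev=-24.775; u=0·(-15.275)+1·(-3.775)+3/2·(-24.775)=-40.9375; next y=-3/5·18.275+1/2·(-40.9375)=-31.43375
n=4: y=-31.43375, sp=3, e=sp−y=34.43375; I=30.65875, D=e−e_prev=49.70875; u=0·34.43375+1·30.65875+3/2·49.70875=105.221875; next y=-3/5·(-31.43375)+1/2·105.221875≈71.471188
n=5: y≈71.471188, sp=3, e=sp−y≈-68.471188; I≈-37.812438, D=e−e_prev≈-102.904938; u=0·(-68.471188)+1·(-37.812438)+3/2·(-102.904938)≈-192.169844; next y=-3/5·71.471188+1/2·(-192.169844)≈-138.967634
n=6: y≈-138.967634, sp=3, e=sp−y≈141.967634; I≈104.155197, D=e−e_prev≈210.438822; u=0·141.967634+1·104.155197+3/2·210.438822≈419.813430; next y=-3/5·(-138.967634)+1/2·419.813430≈293.287295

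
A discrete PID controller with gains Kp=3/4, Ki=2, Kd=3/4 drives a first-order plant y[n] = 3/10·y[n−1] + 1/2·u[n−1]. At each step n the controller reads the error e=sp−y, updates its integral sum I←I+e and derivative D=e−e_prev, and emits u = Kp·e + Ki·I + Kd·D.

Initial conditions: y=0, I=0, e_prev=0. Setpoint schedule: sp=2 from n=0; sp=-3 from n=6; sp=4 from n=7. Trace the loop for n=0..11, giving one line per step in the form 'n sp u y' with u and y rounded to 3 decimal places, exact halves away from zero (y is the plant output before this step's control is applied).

(exact arithmetic carried between steps; '≈' marks a value shown rounded to 6 d.p. or computed from one; I and e_prev carry over from the previous line; the table rounds u and y to 3 d.p., halves away from zero)
n=0: y=0, sp=2, e=sp−y=2; I=2, D=e−e_prev=2; u=3/4·2+2·2+3/4·2=7; next y=3/10·0+1/2·7=3.5
n=1: y=3.5, sp=2, e=sp−y=-1.5; I=0.5, D=e−e_prev=-3.5; u=3/4·(-1.5)+2·0.5+3/4·(-3.5)=-2.75; next y=3/10·3.5+1/2·(-2.75)=-0.325
n=2: y=-0.325, sp=2, e=sp−y=2.325; I=2.825, D=e−e_prev=3.825; u=3/4·2.325+2·2.825+3/4·3.825=10.2625; next y=3/10·(-0.325)+1/2·10.2625=5.03375
n=3: y=5.03375, sp=2, e=sp−y=-3.03375; I=-0.20875, D=e−e_prev=-5.35875; u=3/4·(-3.03375)+2·(-0.20875)+3/4·(-5.35875)=-6.711875; next y=3/10·5.03375+1/2·(-6.711875)≈-1.845813
n=4: y≈-1.845813, sp=2, e=sp−y≈3.845813; I≈3.637063, D=e−e_prev≈6.879563; u=3/4·3.845813+2·3.637063+3/4·6.879563≈15.318156; next y=3/10·(-1.845813)+1/2·15.318156≈7.105334
n=5: y≈7.105334, sp=2, e=sp−y≈-5.105334; I≈-1.468272, D=e−e_prev≈-8.951147; u=3/4·(-5.105334)+2·(-1.468272)+3/4·(-8.951147)≈-13.478905; next y=3/10·7.105334+1/2·(-13.478905)≈-4.607852
n=6: y≈-4.607852, sp=-3, e=sp−y≈1.607852; I≈0.139580, D=e−e_prev≈6.713186; u=3/4·1.607852+2·0.139580+3/4·6.713186≈6.519939; next y=3/10·(-4.607852)+1/2·6.519939≈1.877614
n=7: y≈1.877614, sp=4, e=sp−y≈2.122386; I≈2.261966, D=e−e_prev≈0.514534; u=3/4·2.122386+2·2.261966+3/4·0.514534≈6.501622; next y=3/10·1.877614+1/2·6.501622≈3.814095
n=8: y≈3.814095, sp=4, e=sp−y≈0.185905; I≈2.447871, D=e−e_prev≈-1.936481; u=3/4·0.185905+2·2.447871+3/4·(-1.936481)≈3.582809; next y=3/10·3.814095+1/2·3.582809≈2.935633
n=9: y≈2.935633, sp=4, e=sp−y≈1.064367; I≈3.512238, D=e−e_prev≈0.878462; u=3/4·1.064367+2·3.512238+3/4·0.878462≈8.481597; next y=3/10·2.935633+1/2·8.481597≈5.121489
n=10: y≈5.121489, sp=4, e=sp−y≈-1.121489; I≈2.390749, D=e−e_prev≈-2.185855; u=3/4·(-1.121489)+2·2.390749+3/4·(-2.185855)≈2.300990; next y=3/10·5.121489+1/2·2.300990≈2.686942
n=11: y≈2.686942, sp=4, e=sp−y≈1.313058; I≈3.703807, D=e−e_prev≈2.434547; u=3/4·1.313058+2·3.703807+3/4·2.434547≈10.218319; next y=3/10·2.686942+1/2·10.218319≈5.915242

0 2 7.000 0.000
1 2 -2.750 3.500
2 2 10.263 -0.325
3 2 -6.712 5.034
4 2 15.318 -1.846
5 2 -13.479 7.105
6 -3 6.520 -4.608
7 4 6.502 1.878
8 4 3.583 3.814
9 4 8.482 2.936
10 4 2.301 5.121
11 4 10.218 2.687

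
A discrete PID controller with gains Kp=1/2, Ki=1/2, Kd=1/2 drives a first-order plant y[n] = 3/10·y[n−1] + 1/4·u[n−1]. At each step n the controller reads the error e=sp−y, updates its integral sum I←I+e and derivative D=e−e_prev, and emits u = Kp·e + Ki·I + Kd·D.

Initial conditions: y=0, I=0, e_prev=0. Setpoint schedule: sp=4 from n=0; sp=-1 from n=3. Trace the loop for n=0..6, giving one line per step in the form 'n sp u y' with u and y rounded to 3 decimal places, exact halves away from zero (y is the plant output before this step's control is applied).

(exact arithmetic carried between steps; '≈' marks a value shown rounded to 6 d.p. or computed from one; I and e_prev carry over from the previous line; the table rounds u and y to 3 d.p., halves away from zero)
n=0: y=0, sp=4, e=sp−y=4; I=4, D=e−e_prev=4; u=1/2·4+1/2·4+1/2·4=6; next y=3/10·0+1/4·6=1.5
n=1: y=1.5, sp=4, e=sp−y=2.5; I=6.5, D=e−e_prev=-1.5; u=1/2·2.5+1/2·6.5+1/2·(-1.5)=3.75; next y=3/10·1.5+1/4·3.75=1.3875
n=2: y=1.3875, sp=4, e=sp−y=2.6125; I=9.1125, D=e−e_prev=0.1125; u=1/2·2.6125+1/2·9.1125+1/2·0.1125=5.91875; next y=3/10·1.3875+1/4·5.91875≈1.895938
n=3: y≈1.895938, sp=-1, e=sp−y≈-2.895938; I≈6.216563, D=e−e_prev≈-5.508438; u=1/2·(-2.895938)+1/2·6.216563+1/2·(-5.508438)≈-1.093906; next y=3/10·1.895938+1/4·(-1.093906)≈0.295305
n=4: y≈0.295305, sp=-1, e=sp−y≈-1.295305; I≈4.921258, D=e−e_prev≈1.600633; u=1/2·(-1.295305)+1/2·4.921258+1/2·1.600633≈2.613293; next y=3/10·0.295305+1/4·2.613293≈0.741915
n=5: y≈0.741915, sp=-1, e=sp−y≈-1.741915; I≈3.179343, D=e−e_prev≈-0.446610; u=1/2·(-1.741915)+1/2·3.179343+1/2·(-0.446610)≈0.495409; next y=3/10·0.741915+1/4·0.495409≈0.346427
n=6: y≈0.346427, sp=-1, e=sp−y≈-1.346427; I≈1.832916, D=e−e_prev≈0.395488; u=1/2·(-1.346427)+1/2·1.832916+1/2·0.395488≈0.440989; next y=3/10·0.346427+1/4·0.440989≈0.214175

0 4 6.000 0.000
1 4 3.750 1.500
2 4 5.919 1.388
3 -1 -1.094 1.896
4 -1 2.613 0.295
5 -1 0.495 0.742
6 -1 0.441 0.346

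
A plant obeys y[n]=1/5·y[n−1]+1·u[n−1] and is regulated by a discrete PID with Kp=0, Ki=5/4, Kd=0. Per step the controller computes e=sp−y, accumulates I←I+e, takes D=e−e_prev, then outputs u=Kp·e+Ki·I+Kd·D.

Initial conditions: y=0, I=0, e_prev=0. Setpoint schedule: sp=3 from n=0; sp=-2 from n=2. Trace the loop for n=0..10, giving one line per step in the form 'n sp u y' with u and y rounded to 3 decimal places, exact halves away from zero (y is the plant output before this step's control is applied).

(exact arithmetic carried between steps; '≈' marks a value shown rounded to 6 d.p. or computed from one; I and e_prev carry over from the previous line; the table rounds u and y to 3 d.p., halves away from zero)
n=0: y=0, sp=3, e=sp−y=3; I=3, D=e−e_prev=3; u=0·3+5/4·3+0·3=3.75; next y=1/5·0+1·3.75=3.75
n=1: y=3.75, sp=3, e=sp−y=-0.75; I=2.25, D=e−e_prev=-3.75; u=0·(-0.75)+5/4·2.25+0·(-3.75)=2.8125; next y=1/5·3.75+1·2.8125=3.5625
n=2: y=3.5625, sp=-2, e=sp−y=-5.5625; I=-3.3125, D=e−e_prev=-4.8125; u=0·(-5.5625)+5/4·(-3.3125)+0·(-4.8125)=-4.140625; next y=1/5·3.5625+1·(-4.140625)=-3.428125
n=3: y=-3.428125, sp=-2, e=sp−y=1.428125; I=-1.884375, D=e−e_prev=6.990625; u=0·1.428125+5/4·(-1.884375)+0·6.990625≈-2.355469; next y=1/5·(-3.428125)+1·(-2.355469)≈-3.041094
n=4: y≈-3.041094, sp=-2, e=sp−y≈1.041094; I≈-0.843281, D=e−e_prev≈-0.387031; u=0·1.041094+5/4·(-0.843281)+0·(-0.387031)≈-1.054102; next y=1/5·(-3.041094)+1·(-1.054102)≈-1.662320
n=5: y≈-1.662320, sp=-2, e=sp−y≈-0.337680; I≈-1.180961, D=e−e_prev≈-1.378773; u=0·(-0.337680)+5/4·(-1.180961)+0·(-1.378773)≈-1.476201; next y=1/5·(-1.662320)+1·(-1.476201)≈-1.808665
n=6: y≈-1.808665, sp=-2, e=sp−y≈-0.191335; I≈-1.372296, D=e−e_prev≈0.146345; u=0·(-0.191335)+5/4·(-1.372296)+0·0.146345≈-1.715370; next y=1/5·(-1.808665)+1·(-1.715370)≈-2.077103
n=7: y≈-2.077103, sp=-2, e=sp−y≈0.077103; I≈-1.295193, D=e−e_prev≈0.268437; u=0·0.077103+5/4·(-1.295193)+0·0.268437≈-1.618991; next y=1/5·(-2.077103)+1·(-1.618991)≈-2.034412
n=8: y≈-2.034412, sp=-2, e=sp−y≈0.034412; I≈-1.260781, D=e−e_prev≈-0.042691; u=0·0.034412+5/4·(-1.260781)+0·(-0.042691)≈-1.575977; next y=1/5·(-2.034412)+1·(-1.575977)≈-1.982859
n=9: y≈-1.982859, sp=-2, e=sp−y≈-0.017141; I≈-1.277922, D=e−e_prev≈-0.051553; u=0·(-0.017141)+5/4·(-1.277922)+0·(-0.051553)≈-1.597403; next y=1/5·(-1.982859)+1·(-1.597403)≈-1.993975
n=10: y≈-1.993975, sp=-2, e=sp−y≈-0.006025; I≈-1.283948, D=e−e_prev≈0.011116; u=0·(-0.006025)+5/4·(-1.283948)+0·0.011116≈-1.604935; next y=1/5·(-1.993975)+1·(-1.604935)≈-2.003729

0 3 3.750 0.000
1 3 2.813 3.750
2 -2 -4.141 3.563
3 -2 -2.355 -3.428
4 -2 -1.054 -3.041
5 -2 -1.476 -1.662
6 -2 -1.715 -1.809
7 -2 -1.619 -2.077
8 -2 -1.576 -2.034
9 -2 -1.597 -1.983
10 -2 -1.605 -1.994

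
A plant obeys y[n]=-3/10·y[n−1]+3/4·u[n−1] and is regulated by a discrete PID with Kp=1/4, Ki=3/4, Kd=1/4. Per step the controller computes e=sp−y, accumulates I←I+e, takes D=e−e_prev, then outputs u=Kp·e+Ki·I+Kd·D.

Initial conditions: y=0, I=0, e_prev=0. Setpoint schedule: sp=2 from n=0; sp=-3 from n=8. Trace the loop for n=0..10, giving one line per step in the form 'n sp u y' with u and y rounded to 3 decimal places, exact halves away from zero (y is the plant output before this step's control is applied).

(exact arithmetic carried between steps; '≈' marks a value shown rounded to 6 d.p. or computed from one; I and e_prev carry over from the previous line; the table rounds u and y to 3 d.p., halves away from zero)
n=0: y=0, sp=2, e=sp−y=2; I=2, D=e−e_prev=2; u=1/4·2+3/4·2+1/4·2=2.5; next y=-3/10·0+3/4·2.5=1.875
n=1: y=1.875, sp=2, e=sp−y=0.125; I=2.125, D=e−e_prev=-1.875; u=1/4·0.125+3/4·2.125+1/4·(-1.875)=1.15625; next y=-3/10·1.875+3/4·1.15625≈0.304688
n=2: y≈0.304688, sp=2, e=sp−y≈1.695313; I≈3.820313, D=e−e_prev≈1.570313; u=1/4·1.695313+3/4·3.820313+1/4·1.570313≈3.681641; next y=-3/10·0.304688+3/4·3.681641≈2.669824
n=3: y≈2.669824, sp=2, e=sp−y≈-0.669824; I≈3.150488, D=e−e_prev≈-2.365137; u=1/4·(-0.669824)+3/4·3.150488+1/4·(-2.365137)≈1.604126; next y=-3/10·2.669824+3/4·1.604126≈0.402147
n=4: y≈0.402147, sp=2, e=sp−y≈1.597853; I≈4.748341, D=e−e_prev≈2.267677; u=1/4·1.597853+3/4·4.748341+1/4·2.267677≈4.527638; next y=-3/10·0.402147+3/4·4.527638≈3.275085
n=5: y≈3.275085, sp=2, e=sp−y≈-1.275085; I≈3.473257, D=e−e_prev≈-2.872937; u=1/4·(-1.275085)+3/4·3.473257+1/4·(-2.872937)≈1.567937; next y=-3/10·3.275085+3/4·1.567937≈0.193427
n=6: y≈0.193427, sp=2, e=sp−y≈1.806573; I≈5.279829, D=e−e_prev≈3.081657; u=1/4·1.806573+3/4·5.279829+1/4·3.081657≈5.181929; next y=-3/10·0.193427+3/4·5.181929≈3.828419
n=7: y≈3.828419, sp=2, e=sp−y≈-1.828419; I≈3.451410, D=e−e_prev≈-3.634991; u=1/4·(-1.828419)+3/4·3.451410+1/4·(-3.634991)≈1.222705; next y=-3/10·3.828419+3/4·1.222705≈-0.231497
n=8: y≈-0.231497, sp=-3, e=sp−y≈-2.768503; I≈0.682907, D=e−e_prev≈-0.940084; u=1/4·(-2.768503)+3/4·0.682907+1/4·(-0.940084)≈-0.414967; next y=-3/10·(-0.231497)+3/4·(-0.414967)≈-0.241776
n=9: y≈-0.241776, sp=-3, e=sp−y≈-2.758224; I≈-2.075317, D=e−e_prev≈0.010279; u=1/4·(-2.758224)+3/4·(-2.075317)+1/4·0.010279≈-2.243474; next y=-3/10·(-0.241776)+3/4·(-2.243474)≈-1.610073
n=10: y≈-1.610073, sp=-3, e=sp−y≈-1.389927; I≈-3.465244, D=e−e_prev≈1.368297; u=1/4·(-1.389927)+3/4·(-3.465244)+1/4·1.368297≈-2.604341; next y=-3/10·(-1.610073)+3/4·(-2.604341)≈-1.470234

0 2 2.500 0.000
1 2 1.156 1.875
2 2 3.682 0.305
3 2 1.604 2.670
4 2 4.528 0.402
5 2 1.568 3.275
6 2 5.182 0.193
7 2 1.223 3.828
8 -3 -0.415 -0.231
9 -3 -2.243 -0.242
10 -3 -2.604 -1.610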